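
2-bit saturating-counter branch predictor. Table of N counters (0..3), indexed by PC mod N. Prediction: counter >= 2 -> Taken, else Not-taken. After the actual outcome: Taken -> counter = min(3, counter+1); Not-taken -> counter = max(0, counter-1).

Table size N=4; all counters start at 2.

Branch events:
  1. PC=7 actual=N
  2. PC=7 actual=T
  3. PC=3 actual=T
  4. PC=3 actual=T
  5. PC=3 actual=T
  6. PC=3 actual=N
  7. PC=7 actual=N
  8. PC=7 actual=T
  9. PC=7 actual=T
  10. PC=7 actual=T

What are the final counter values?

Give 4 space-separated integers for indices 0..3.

Ev 1: PC=7 idx=3 pred=T actual=N -> ctr[3]=1
Ev 2: PC=7 idx=3 pred=N actual=T -> ctr[3]=2
Ev 3: PC=3 idx=3 pred=T actual=T -> ctr[3]=3
Ev 4: PC=3 idx=3 pred=T actual=T -> ctr[3]=3
Ev 5: PC=3 idx=3 pred=T actual=T -> ctr[3]=3
Ev 6: PC=3 idx=3 pred=T actual=N -> ctr[3]=2
Ev 7: PC=7 idx=3 pred=T actual=N -> ctr[3]=1
Ev 8: PC=7 idx=3 pred=N actual=T -> ctr[3]=2
Ev 9: PC=7 idx=3 pred=T actual=T -> ctr[3]=3
Ev 10: PC=7 idx=3 pred=T actual=T -> ctr[3]=3

Answer: 2 2 2 3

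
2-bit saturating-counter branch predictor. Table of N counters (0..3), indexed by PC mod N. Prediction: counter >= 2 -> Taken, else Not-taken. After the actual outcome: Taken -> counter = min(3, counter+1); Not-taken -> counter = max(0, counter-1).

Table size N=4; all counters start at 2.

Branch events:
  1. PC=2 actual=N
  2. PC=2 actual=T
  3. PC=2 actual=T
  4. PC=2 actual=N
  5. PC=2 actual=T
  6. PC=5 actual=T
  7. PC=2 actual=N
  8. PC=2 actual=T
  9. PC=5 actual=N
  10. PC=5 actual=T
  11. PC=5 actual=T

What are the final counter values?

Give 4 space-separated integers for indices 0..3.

Ev 1: PC=2 idx=2 pred=T actual=N -> ctr[2]=1
Ev 2: PC=2 idx=2 pred=N actual=T -> ctr[2]=2
Ev 3: PC=2 idx=2 pred=T actual=T -> ctr[2]=3
Ev 4: PC=2 idx=2 pred=T actual=N -> ctr[2]=2
Ev 5: PC=2 idx=2 pred=T actual=T -> ctr[2]=3
Ev 6: PC=5 idx=1 pred=T actual=T -> ctr[1]=3
Ev 7: PC=2 idx=2 pred=T actual=N -> ctr[2]=2
Ev 8: PC=2 idx=2 pred=T actual=T -> ctr[2]=3
Ev 9: PC=5 idx=1 pred=T actual=N -> ctr[1]=2
Ev 10: PC=5 idx=1 pred=T actual=T -> ctr[1]=3
Ev 11: PC=5 idx=1 pred=T actual=T -> ctr[1]=3

Answer: 2 3 3 2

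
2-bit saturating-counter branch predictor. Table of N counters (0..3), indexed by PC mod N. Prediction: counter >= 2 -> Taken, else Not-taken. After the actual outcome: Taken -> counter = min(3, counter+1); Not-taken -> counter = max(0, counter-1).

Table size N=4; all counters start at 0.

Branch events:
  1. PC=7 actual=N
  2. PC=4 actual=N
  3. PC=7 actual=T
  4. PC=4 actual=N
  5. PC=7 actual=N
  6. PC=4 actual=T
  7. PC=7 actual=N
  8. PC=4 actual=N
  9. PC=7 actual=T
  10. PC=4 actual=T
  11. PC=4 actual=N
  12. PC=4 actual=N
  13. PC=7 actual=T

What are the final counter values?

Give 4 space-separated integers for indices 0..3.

Ev 1: PC=7 idx=3 pred=N actual=N -> ctr[3]=0
Ev 2: PC=4 idx=0 pred=N actual=N -> ctr[0]=0
Ev 3: PC=7 idx=3 pred=N actual=T -> ctr[3]=1
Ev 4: PC=4 idx=0 pred=N actual=N -> ctr[0]=0
Ev 5: PC=7 idx=3 pred=N actual=N -> ctr[3]=0
Ev 6: PC=4 idx=0 pred=N actual=T -> ctr[0]=1
Ev 7: PC=7 idx=3 pred=N actual=N -> ctr[3]=0
Ev 8: PC=4 idx=0 pred=N actual=N -> ctr[0]=0
Ev 9: PC=7 idx=3 pred=N actual=T -> ctr[3]=1
Ev 10: PC=4 idx=0 pred=N actual=T -> ctr[0]=1
Ev 11: PC=4 idx=0 pred=N actual=N -> ctr[0]=0
Ev 12: PC=4 idx=0 pred=N actual=N -> ctr[0]=0
Ev 13: PC=7 idx=3 pred=N actual=T -> ctr[3]=2

Answer: 0 0 0 2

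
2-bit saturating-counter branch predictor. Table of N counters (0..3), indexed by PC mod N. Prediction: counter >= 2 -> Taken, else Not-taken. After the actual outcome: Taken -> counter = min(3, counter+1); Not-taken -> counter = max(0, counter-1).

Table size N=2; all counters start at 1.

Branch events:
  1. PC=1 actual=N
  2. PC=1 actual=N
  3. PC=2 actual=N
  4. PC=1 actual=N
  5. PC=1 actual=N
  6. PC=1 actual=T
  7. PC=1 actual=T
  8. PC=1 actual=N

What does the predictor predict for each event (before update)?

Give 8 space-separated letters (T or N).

Answer: N N N N N N N T

Derivation:
Ev 1: PC=1 idx=1 pred=N actual=N -> ctr[1]=0
Ev 2: PC=1 idx=1 pred=N actual=N -> ctr[1]=0
Ev 3: PC=2 idx=0 pred=N actual=N -> ctr[0]=0
Ev 4: PC=1 idx=1 pred=N actual=N -> ctr[1]=0
Ev 5: PC=1 idx=1 pred=N actual=N -> ctr[1]=0
Ev 6: PC=1 idx=1 pred=N actual=T -> ctr[1]=1
Ev 7: PC=1 idx=1 pred=N actual=T -> ctr[1]=2
Ev 8: PC=1 idx=1 pred=T actual=N -> ctr[1]=1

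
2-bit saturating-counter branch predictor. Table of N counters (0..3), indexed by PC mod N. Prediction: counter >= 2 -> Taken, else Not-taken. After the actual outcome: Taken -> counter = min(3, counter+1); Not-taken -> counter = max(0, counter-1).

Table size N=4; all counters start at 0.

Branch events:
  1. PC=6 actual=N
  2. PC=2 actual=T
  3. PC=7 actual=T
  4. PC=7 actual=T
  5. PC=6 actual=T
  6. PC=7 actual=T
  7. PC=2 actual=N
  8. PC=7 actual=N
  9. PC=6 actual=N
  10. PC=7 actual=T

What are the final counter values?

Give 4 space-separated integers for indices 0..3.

Answer: 0 0 0 3

Derivation:
Ev 1: PC=6 idx=2 pred=N actual=N -> ctr[2]=0
Ev 2: PC=2 idx=2 pred=N actual=T -> ctr[2]=1
Ev 3: PC=7 idx=3 pred=N actual=T -> ctr[3]=1
Ev 4: PC=7 idx=3 pred=N actual=T -> ctr[3]=2
Ev 5: PC=6 idx=2 pred=N actual=T -> ctr[2]=2
Ev 6: PC=7 idx=3 pred=T actual=T -> ctr[3]=3
Ev 7: PC=2 idx=2 pred=T actual=N -> ctr[2]=1
Ev 8: PC=7 idx=3 pred=T actual=N -> ctr[3]=2
Ev 9: PC=6 idx=2 pred=N actual=N -> ctr[2]=0
Ev 10: PC=7 idx=3 pred=T actual=T -> ctr[3]=3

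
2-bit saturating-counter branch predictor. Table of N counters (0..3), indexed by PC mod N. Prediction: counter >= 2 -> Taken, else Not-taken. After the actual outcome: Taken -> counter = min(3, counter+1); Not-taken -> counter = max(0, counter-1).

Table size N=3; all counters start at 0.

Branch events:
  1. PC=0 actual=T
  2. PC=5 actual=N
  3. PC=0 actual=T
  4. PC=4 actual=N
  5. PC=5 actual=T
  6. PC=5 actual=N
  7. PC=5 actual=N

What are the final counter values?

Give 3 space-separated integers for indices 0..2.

Answer: 2 0 0

Derivation:
Ev 1: PC=0 idx=0 pred=N actual=T -> ctr[0]=1
Ev 2: PC=5 idx=2 pred=N actual=N -> ctr[2]=0
Ev 3: PC=0 idx=0 pred=N actual=T -> ctr[0]=2
Ev 4: PC=4 idx=1 pred=N actual=N -> ctr[1]=0
Ev 5: PC=5 idx=2 pred=N actual=T -> ctr[2]=1
Ev 6: PC=5 idx=2 pred=N actual=N -> ctr[2]=0
Ev 7: PC=5 idx=2 pred=N actual=N -> ctr[2]=0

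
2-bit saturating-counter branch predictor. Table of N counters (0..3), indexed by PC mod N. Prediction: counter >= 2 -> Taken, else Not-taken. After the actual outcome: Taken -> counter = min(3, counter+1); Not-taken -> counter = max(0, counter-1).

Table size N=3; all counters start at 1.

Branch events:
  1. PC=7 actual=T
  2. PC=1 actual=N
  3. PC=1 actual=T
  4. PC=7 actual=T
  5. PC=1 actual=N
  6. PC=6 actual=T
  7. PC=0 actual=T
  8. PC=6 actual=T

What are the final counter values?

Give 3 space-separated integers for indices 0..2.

Ev 1: PC=7 idx=1 pred=N actual=T -> ctr[1]=2
Ev 2: PC=1 idx=1 pred=T actual=N -> ctr[1]=1
Ev 3: PC=1 idx=1 pred=N actual=T -> ctr[1]=2
Ev 4: PC=7 idx=1 pred=T actual=T -> ctr[1]=3
Ev 5: PC=1 idx=1 pred=T actual=N -> ctr[1]=2
Ev 6: PC=6 idx=0 pred=N actual=T -> ctr[0]=2
Ev 7: PC=0 idx=0 pred=T actual=T -> ctr[0]=3
Ev 8: PC=6 idx=0 pred=T actual=T -> ctr[0]=3

Answer: 3 2 1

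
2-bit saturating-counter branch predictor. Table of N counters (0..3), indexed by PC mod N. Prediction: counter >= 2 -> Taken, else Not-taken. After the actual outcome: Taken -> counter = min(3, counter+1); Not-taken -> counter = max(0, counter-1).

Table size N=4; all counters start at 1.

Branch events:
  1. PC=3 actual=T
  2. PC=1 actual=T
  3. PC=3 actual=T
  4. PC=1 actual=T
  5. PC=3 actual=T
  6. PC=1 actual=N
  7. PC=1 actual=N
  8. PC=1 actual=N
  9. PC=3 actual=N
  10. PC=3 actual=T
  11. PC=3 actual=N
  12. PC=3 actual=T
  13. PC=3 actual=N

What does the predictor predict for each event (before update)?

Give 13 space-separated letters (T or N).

Ev 1: PC=3 idx=3 pred=N actual=T -> ctr[3]=2
Ev 2: PC=1 idx=1 pred=N actual=T -> ctr[1]=2
Ev 3: PC=3 idx=3 pred=T actual=T -> ctr[3]=3
Ev 4: PC=1 idx=1 pred=T actual=T -> ctr[1]=3
Ev 5: PC=3 idx=3 pred=T actual=T -> ctr[3]=3
Ev 6: PC=1 idx=1 pred=T actual=N -> ctr[1]=2
Ev 7: PC=1 idx=1 pred=T actual=N -> ctr[1]=1
Ev 8: PC=1 idx=1 pred=N actual=N -> ctr[1]=0
Ev 9: PC=3 idx=3 pred=T actual=N -> ctr[3]=2
Ev 10: PC=3 idx=3 pred=T actual=T -> ctr[3]=3
Ev 11: PC=3 idx=3 pred=T actual=N -> ctr[3]=2
Ev 12: PC=3 idx=3 pred=T actual=T -> ctr[3]=3
Ev 13: PC=3 idx=3 pred=T actual=N -> ctr[3]=2

Answer: N N T T T T T N T T T T T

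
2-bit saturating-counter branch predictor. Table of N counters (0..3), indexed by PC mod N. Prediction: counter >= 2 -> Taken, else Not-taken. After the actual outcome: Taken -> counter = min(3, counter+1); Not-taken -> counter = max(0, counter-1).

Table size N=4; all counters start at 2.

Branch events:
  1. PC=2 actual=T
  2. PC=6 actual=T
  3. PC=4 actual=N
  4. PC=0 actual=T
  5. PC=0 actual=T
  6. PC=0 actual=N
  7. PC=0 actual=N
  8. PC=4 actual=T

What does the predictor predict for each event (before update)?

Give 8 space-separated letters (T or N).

Answer: T T T N T T T N

Derivation:
Ev 1: PC=2 idx=2 pred=T actual=T -> ctr[2]=3
Ev 2: PC=6 idx=2 pred=T actual=T -> ctr[2]=3
Ev 3: PC=4 idx=0 pred=T actual=N -> ctr[0]=1
Ev 4: PC=0 idx=0 pred=N actual=T -> ctr[0]=2
Ev 5: PC=0 idx=0 pred=T actual=T -> ctr[0]=3
Ev 6: PC=0 idx=0 pred=T actual=N -> ctr[0]=2
Ev 7: PC=0 idx=0 pred=T actual=N -> ctr[0]=1
Ev 8: PC=4 idx=0 pred=N actual=T -> ctr[0]=2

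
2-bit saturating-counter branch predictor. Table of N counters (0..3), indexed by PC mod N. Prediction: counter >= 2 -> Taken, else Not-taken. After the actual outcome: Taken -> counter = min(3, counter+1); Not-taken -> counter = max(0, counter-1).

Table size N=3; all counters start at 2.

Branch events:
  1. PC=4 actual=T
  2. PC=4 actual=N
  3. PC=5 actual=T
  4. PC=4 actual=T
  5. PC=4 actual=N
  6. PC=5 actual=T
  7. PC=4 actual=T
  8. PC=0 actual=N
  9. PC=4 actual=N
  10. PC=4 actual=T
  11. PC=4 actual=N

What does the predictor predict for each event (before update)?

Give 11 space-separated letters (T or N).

Ev 1: PC=4 idx=1 pred=T actual=T -> ctr[1]=3
Ev 2: PC=4 idx=1 pred=T actual=N -> ctr[1]=2
Ev 3: PC=5 idx=2 pred=T actual=T -> ctr[2]=3
Ev 4: PC=4 idx=1 pred=T actual=T -> ctr[1]=3
Ev 5: PC=4 idx=1 pred=T actual=N -> ctr[1]=2
Ev 6: PC=5 idx=2 pred=T actual=T -> ctr[2]=3
Ev 7: PC=4 idx=1 pred=T actual=T -> ctr[1]=3
Ev 8: PC=0 idx=0 pred=T actual=N -> ctr[0]=1
Ev 9: PC=4 idx=1 pred=T actual=N -> ctr[1]=2
Ev 10: PC=4 idx=1 pred=T actual=T -> ctr[1]=3
Ev 11: PC=4 idx=1 pred=T actual=N -> ctr[1]=2

Answer: T T T T T T T T T T T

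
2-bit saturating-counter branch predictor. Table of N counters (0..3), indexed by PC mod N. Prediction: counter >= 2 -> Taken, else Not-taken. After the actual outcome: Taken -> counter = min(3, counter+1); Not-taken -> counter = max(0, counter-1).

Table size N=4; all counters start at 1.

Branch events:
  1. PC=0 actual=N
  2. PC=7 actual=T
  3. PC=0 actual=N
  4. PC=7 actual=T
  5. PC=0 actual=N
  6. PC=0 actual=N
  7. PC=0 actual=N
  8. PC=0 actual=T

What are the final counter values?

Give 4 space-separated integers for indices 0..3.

Ev 1: PC=0 idx=0 pred=N actual=N -> ctr[0]=0
Ev 2: PC=7 idx=3 pred=N actual=T -> ctr[3]=2
Ev 3: PC=0 idx=0 pred=N actual=N -> ctr[0]=0
Ev 4: PC=7 idx=3 pred=T actual=T -> ctr[3]=3
Ev 5: PC=0 idx=0 pred=N actual=N -> ctr[0]=0
Ev 6: PC=0 idx=0 pred=N actual=N -> ctr[0]=0
Ev 7: PC=0 idx=0 pred=N actual=N -> ctr[0]=0
Ev 8: PC=0 idx=0 pred=N actual=T -> ctr[0]=1

Answer: 1 1 1 3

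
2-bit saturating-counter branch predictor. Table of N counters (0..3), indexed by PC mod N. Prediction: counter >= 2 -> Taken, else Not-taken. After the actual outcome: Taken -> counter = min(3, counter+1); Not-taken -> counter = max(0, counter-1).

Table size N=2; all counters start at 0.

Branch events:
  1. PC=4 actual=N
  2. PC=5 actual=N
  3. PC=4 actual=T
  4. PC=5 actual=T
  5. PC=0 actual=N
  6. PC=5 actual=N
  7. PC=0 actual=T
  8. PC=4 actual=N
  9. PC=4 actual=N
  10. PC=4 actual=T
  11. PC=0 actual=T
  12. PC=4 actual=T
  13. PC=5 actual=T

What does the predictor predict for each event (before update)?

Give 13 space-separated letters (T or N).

Answer: N N N N N N N N N N N T N

Derivation:
Ev 1: PC=4 idx=0 pred=N actual=N -> ctr[0]=0
Ev 2: PC=5 idx=1 pred=N actual=N -> ctr[1]=0
Ev 3: PC=4 idx=0 pred=N actual=T -> ctr[0]=1
Ev 4: PC=5 idx=1 pred=N actual=T -> ctr[1]=1
Ev 5: PC=0 idx=0 pred=N actual=N -> ctr[0]=0
Ev 6: PC=5 idx=1 pred=N actual=N -> ctr[1]=0
Ev 7: PC=0 idx=0 pred=N actual=T -> ctr[0]=1
Ev 8: PC=4 idx=0 pred=N actual=N -> ctr[0]=0
Ev 9: PC=4 idx=0 pred=N actual=N -> ctr[0]=0
Ev 10: PC=4 idx=0 pred=N actual=T -> ctr[0]=1
Ev 11: PC=0 idx=0 pred=N actual=T -> ctr[0]=2
Ev 12: PC=4 idx=0 pred=T actual=T -> ctr[0]=3
Ev 13: PC=5 idx=1 pred=N actual=T -> ctr[1]=1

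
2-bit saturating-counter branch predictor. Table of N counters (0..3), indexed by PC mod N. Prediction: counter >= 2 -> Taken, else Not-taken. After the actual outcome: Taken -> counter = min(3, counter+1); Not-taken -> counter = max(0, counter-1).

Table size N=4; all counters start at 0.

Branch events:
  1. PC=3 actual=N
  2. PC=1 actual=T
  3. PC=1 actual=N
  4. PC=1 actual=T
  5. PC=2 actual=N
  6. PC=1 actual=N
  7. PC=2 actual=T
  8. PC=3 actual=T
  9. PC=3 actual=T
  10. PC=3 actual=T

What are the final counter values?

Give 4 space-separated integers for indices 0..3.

Ev 1: PC=3 idx=3 pred=N actual=N -> ctr[3]=0
Ev 2: PC=1 idx=1 pred=N actual=T -> ctr[1]=1
Ev 3: PC=1 idx=1 pred=N actual=N -> ctr[1]=0
Ev 4: PC=1 idx=1 pred=N actual=T -> ctr[1]=1
Ev 5: PC=2 idx=2 pred=N actual=N -> ctr[2]=0
Ev 6: PC=1 idx=1 pred=N actual=N -> ctr[1]=0
Ev 7: PC=2 idx=2 pred=N actual=T -> ctr[2]=1
Ev 8: PC=3 idx=3 pred=N actual=T -> ctr[3]=1
Ev 9: PC=3 idx=3 pred=N actual=T -> ctr[3]=2
Ev 10: PC=3 idx=3 pred=T actual=T -> ctr[3]=3

Answer: 0 0 1 3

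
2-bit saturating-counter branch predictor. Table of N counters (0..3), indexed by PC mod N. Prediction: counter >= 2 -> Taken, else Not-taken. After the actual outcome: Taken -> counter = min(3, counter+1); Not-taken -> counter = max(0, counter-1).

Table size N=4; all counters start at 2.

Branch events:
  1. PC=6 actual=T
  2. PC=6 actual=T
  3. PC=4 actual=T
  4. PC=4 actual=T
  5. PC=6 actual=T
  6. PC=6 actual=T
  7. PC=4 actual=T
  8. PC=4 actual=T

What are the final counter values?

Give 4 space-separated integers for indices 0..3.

Answer: 3 2 3 2

Derivation:
Ev 1: PC=6 idx=2 pred=T actual=T -> ctr[2]=3
Ev 2: PC=6 idx=2 pred=T actual=T -> ctr[2]=3
Ev 3: PC=4 idx=0 pred=T actual=T -> ctr[0]=3
Ev 4: PC=4 idx=0 pred=T actual=T -> ctr[0]=3
Ev 5: PC=6 idx=2 pred=T actual=T -> ctr[2]=3
Ev 6: PC=6 idx=2 pred=T actual=T -> ctr[2]=3
Ev 7: PC=4 idx=0 pred=T actual=T -> ctr[0]=3
Ev 8: PC=4 idx=0 pred=T actual=T -> ctr[0]=3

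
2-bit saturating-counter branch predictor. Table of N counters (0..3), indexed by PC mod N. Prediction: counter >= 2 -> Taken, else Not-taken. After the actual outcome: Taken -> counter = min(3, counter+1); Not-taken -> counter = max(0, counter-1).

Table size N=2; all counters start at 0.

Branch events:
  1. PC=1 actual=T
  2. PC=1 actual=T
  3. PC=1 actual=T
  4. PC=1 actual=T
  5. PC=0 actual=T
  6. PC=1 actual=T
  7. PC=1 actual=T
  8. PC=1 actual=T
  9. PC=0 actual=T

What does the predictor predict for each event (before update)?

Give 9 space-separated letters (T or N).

Answer: N N T T N T T T N

Derivation:
Ev 1: PC=1 idx=1 pred=N actual=T -> ctr[1]=1
Ev 2: PC=1 idx=1 pred=N actual=T -> ctr[1]=2
Ev 3: PC=1 idx=1 pred=T actual=T -> ctr[1]=3
Ev 4: PC=1 idx=1 pred=T actual=T -> ctr[1]=3
Ev 5: PC=0 idx=0 pred=N actual=T -> ctr[0]=1
Ev 6: PC=1 idx=1 pred=T actual=T -> ctr[1]=3
Ev 7: PC=1 idx=1 pred=T actual=T -> ctr[1]=3
Ev 8: PC=1 idx=1 pred=T actual=T -> ctr[1]=3
Ev 9: PC=0 idx=0 pred=N actual=T -> ctr[0]=2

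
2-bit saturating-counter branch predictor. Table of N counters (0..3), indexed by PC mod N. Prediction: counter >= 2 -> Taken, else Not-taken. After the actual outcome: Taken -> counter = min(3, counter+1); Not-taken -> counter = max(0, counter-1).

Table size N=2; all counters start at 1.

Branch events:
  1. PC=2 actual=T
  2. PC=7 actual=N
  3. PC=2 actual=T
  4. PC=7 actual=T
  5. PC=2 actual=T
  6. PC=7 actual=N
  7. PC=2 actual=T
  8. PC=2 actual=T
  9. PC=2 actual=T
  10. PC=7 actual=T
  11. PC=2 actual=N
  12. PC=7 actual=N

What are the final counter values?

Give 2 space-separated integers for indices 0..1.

Answer: 2 0

Derivation:
Ev 1: PC=2 idx=0 pred=N actual=T -> ctr[0]=2
Ev 2: PC=7 idx=1 pred=N actual=N -> ctr[1]=0
Ev 3: PC=2 idx=0 pred=T actual=T -> ctr[0]=3
Ev 4: PC=7 idx=1 pred=N actual=T -> ctr[1]=1
Ev 5: PC=2 idx=0 pred=T actual=T -> ctr[0]=3
Ev 6: PC=7 idx=1 pred=N actual=N -> ctr[1]=0
Ev 7: PC=2 idx=0 pred=T actual=T -> ctr[0]=3
Ev 8: PC=2 idx=0 pred=T actual=T -> ctr[0]=3
Ev 9: PC=2 idx=0 pred=T actual=T -> ctr[0]=3
Ev 10: PC=7 idx=1 pred=N actual=T -> ctr[1]=1
Ev 11: PC=2 idx=0 pred=T actual=N -> ctr[0]=2
Ev 12: PC=7 idx=1 pred=N actual=N -> ctr[1]=0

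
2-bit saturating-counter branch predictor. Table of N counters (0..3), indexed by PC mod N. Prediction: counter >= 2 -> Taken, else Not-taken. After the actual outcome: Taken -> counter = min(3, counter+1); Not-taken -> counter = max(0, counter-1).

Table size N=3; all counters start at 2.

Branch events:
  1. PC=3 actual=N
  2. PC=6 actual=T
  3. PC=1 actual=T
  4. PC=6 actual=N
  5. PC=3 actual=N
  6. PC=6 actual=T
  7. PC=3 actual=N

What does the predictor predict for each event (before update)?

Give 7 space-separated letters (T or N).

Answer: T N T T N N N

Derivation:
Ev 1: PC=3 idx=0 pred=T actual=N -> ctr[0]=1
Ev 2: PC=6 idx=0 pred=N actual=T -> ctr[0]=2
Ev 3: PC=1 idx=1 pred=T actual=T -> ctr[1]=3
Ev 4: PC=6 idx=0 pred=T actual=N -> ctr[0]=1
Ev 5: PC=3 idx=0 pred=N actual=N -> ctr[0]=0
Ev 6: PC=6 idx=0 pred=N actual=T -> ctr[0]=1
Ev 7: PC=3 idx=0 pred=N actual=N -> ctr[0]=0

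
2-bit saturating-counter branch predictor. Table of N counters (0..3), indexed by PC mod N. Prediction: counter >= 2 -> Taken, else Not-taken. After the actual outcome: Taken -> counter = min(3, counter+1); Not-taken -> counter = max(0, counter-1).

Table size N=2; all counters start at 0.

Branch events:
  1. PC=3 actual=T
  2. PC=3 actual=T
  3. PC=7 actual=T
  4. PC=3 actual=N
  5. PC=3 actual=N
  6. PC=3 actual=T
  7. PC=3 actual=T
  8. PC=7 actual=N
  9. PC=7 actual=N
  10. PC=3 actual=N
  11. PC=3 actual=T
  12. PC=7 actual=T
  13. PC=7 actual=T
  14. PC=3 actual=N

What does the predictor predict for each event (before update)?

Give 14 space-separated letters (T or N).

Answer: N N T T T N T T T N N N T T

Derivation:
Ev 1: PC=3 idx=1 pred=N actual=T -> ctr[1]=1
Ev 2: PC=3 idx=1 pred=N actual=T -> ctr[1]=2
Ev 3: PC=7 idx=1 pred=T actual=T -> ctr[1]=3
Ev 4: PC=3 idx=1 pred=T actual=N -> ctr[1]=2
Ev 5: PC=3 idx=1 pred=T actual=N -> ctr[1]=1
Ev 6: PC=3 idx=1 pred=N actual=T -> ctr[1]=2
Ev 7: PC=3 idx=1 pred=T actual=T -> ctr[1]=3
Ev 8: PC=7 idx=1 pred=T actual=N -> ctr[1]=2
Ev 9: PC=7 idx=1 pred=T actual=N -> ctr[1]=1
Ev 10: PC=3 idx=1 pred=N actual=N -> ctr[1]=0
Ev 11: PC=3 idx=1 pred=N actual=T -> ctr[1]=1
Ev 12: PC=7 idx=1 pred=N actual=T -> ctr[1]=2
Ev 13: PC=7 idx=1 pred=T actual=T -> ctr[1]=3
Ev 14: PC=3 idx=1 pred=T actual=N -> ctr[1]=2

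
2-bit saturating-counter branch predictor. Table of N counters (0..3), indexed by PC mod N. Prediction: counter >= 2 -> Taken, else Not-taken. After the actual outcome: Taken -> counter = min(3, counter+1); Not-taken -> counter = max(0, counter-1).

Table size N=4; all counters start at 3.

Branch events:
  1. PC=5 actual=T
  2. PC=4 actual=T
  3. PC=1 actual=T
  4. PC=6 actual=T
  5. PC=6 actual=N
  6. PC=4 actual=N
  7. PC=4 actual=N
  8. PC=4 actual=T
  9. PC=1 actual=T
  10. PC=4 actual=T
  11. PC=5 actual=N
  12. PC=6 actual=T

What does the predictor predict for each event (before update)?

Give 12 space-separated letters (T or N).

Ev 1: PC=5 idx=1 pred=T actual=T -> ctr[1]=3
Ev 2: PC=4 idx=0 pred=T actual=T -> ctr[0]=3
Ev 3: PC=1 idx=1 pred=T actual=T -> ctr[1]=3
Ev 4: PC=6 idx=2 pred=T actual=T -> ctr[2]=3
Ev 5: PC=6 idx=2 pred=T actual=N -> ctr[2]=2
Ev 6: PC=4 idx=0 pred=T actual=N -> ctr[0]=2
Ev 7: PC=4 idx=0 pred=T actual=N -> ctr[0]=1
Ev 8: PC=4 idx=0 pred=N actual=T -> ctr[0]=2
Ev 9: PC=1 idx=1 pred=T actual=T -> ctr[1]=3
Ev 10: PC=4 idx=0 pred=T actual=T -> ctr[0]=3
Ev 11: PC=5 idx=1 pred=T actual=N -> ctr[1]=2
Ev 12: PC=6 idx=2 pred=T actual=T -> ctr[2]=3

Answer: T T T T T T T N T T T T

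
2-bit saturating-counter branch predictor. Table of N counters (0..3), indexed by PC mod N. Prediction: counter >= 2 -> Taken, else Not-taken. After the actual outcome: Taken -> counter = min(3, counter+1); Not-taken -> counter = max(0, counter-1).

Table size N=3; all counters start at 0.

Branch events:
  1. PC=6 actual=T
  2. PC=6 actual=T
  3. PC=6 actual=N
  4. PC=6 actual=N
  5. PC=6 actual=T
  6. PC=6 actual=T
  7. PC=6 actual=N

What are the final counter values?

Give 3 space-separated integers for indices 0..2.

Ev 1: PC=6 idx=0 pred=N actual=T -> ctr[0]=1
Ev 2: PC=6 idx=0 pred=N actual=T -> ctr[0]=2
Ev 3: PC=6 idx=0 pred=T actual=N -> ctr[0]=1
Ev 4: PC=6 idx=0 pred=N actual=N -> ctr[0]=0
Ev 5: PC=6 idx=0 pred=N actual=T -> ctr[0]=1
Ev 6: PC=6 idx=0 pred=N actual=T -> ctr[0]=2
Ev 7: PC=6 idx=0 pred=T actual=N -> ctr[0]=1

Answer: 1 0 0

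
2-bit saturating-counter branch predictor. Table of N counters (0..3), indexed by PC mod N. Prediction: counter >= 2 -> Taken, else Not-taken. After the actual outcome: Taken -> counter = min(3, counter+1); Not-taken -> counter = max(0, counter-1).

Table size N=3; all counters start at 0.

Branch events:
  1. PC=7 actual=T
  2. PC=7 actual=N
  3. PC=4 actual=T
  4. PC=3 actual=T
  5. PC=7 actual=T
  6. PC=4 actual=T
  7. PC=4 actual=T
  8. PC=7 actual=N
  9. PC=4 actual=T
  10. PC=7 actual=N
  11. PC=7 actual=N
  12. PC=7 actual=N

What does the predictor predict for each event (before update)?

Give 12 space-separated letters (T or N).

Ev 1: PC=7 idx=1 pred=N actual=T -> ctr[1]=1
Ev 2: PC=7 idx=1 pred=N actual=N -> ctr[1]=0
Ev 3: PC=4 idx=1 pred=N actual=T -> ctr[1]=1
Ev 4: PC=3 idx=0 pred=N actual=T -> ctr[0]=1
Ev 5: PC=7 idx=1 pred=N actual=T -> ctr[1]=2
Ev 6: PC=4 idx=1 pred=T actual=T -> ctr[1]=3
Ev 7: PC=4 idx=1 pred=T actual=T -> ctr[1]=3
Ev 8: PC=7 idx=1 pred=T actual=N -> ctr[1]=2
Ev 9: PC=4 idx=1 pred=T actual=T -> ctr[1]=3
Ev 10: PC=7 idx=1 pred=T actual=N -> ctr[1]=2
Ev 11: PC=7 idx=1 pred=T actual=N -> ctr[1]=1
Ev 12: PC=7 idx=1 pred=N actual=N -> ctr[1]=0

Answer: N N N N N T T T T T T N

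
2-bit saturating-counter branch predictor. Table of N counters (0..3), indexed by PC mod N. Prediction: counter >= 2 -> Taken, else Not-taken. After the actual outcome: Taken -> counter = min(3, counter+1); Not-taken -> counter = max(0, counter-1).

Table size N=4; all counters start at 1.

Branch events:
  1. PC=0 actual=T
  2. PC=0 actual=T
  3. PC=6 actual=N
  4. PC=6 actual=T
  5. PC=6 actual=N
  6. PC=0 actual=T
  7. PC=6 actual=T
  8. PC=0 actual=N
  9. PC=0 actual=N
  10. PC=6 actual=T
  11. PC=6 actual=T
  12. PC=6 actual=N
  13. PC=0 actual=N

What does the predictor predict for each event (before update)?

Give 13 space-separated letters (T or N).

Answer: N T N N N T N T T N T T N

Derivation:
Ev 1: PC=0 idx=0 pred=N actual=T -> ctr[0]=2
Ev 2: PC=0 idx=0 pred=T actual=T -> ctr[0]=3
Ev 3: PC=6 idx=2 pred=N actual=N -> ctr[2]=0
Ev 4: PC=6 idx=2 pred=N actual=T -> ctr[2]=1
Ev 5: PC=6 idx=2 pred=N actual=N -> ctr[2]=0
Ev 6: PC=0 idx=0 pred=T actual=T -> ctr[0]=3
Ev 7: PC=6 idx=2 pred=N actual=T -> ctr[2]=1
Ev 8: PC=0 idx=0 pred=T actual=N -> ctr[0]=2
Ev 9: PC=0 idx=0 pred=T actual=N -> ctr[0]=1
Ev 10: PC=6 idx=2 pred=N actual=T -> ctr[2]=2
Ev 11: PC=6 idx=2 pred=T actual=T -> ctr[2]=3
Ev 12: PC=6 idx=2 pred=T actual=N -> ctr[2]=2
Ev 13: PC=0 idx=0 pred=N actual=N -> ctr[0]=0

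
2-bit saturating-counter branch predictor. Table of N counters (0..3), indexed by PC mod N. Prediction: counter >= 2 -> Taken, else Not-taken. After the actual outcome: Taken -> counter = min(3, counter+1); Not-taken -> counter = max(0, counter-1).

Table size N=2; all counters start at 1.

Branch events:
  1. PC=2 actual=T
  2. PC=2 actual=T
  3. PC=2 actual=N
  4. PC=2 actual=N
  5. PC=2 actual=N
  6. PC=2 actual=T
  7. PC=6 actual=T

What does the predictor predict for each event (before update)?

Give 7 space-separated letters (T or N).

Answer: N T T T N N N

Derivation:
Ev 1: PC=2 idx=0 pred=N actual=T -> ctr[0]=2
Ev 2: PC=2 idx=0 pred=T actual=T -> ctr[0]=3
Ev 3: PC=2 idx=0 pred=T actual=N -> ctr[0]=2
Ev 4: PC=2 idx=0 pred=T actual=N -> ctr[0]=1
Ev 5: PC=2 idx=0 pred=N actual=N -> ctr[0]=0
Ev 6: PC=2 idx=0 pred=N actual=T -> ctr[0]=1
Ev 7: PC=6 idx=0 pred=N actual=T -> ctr[0]=2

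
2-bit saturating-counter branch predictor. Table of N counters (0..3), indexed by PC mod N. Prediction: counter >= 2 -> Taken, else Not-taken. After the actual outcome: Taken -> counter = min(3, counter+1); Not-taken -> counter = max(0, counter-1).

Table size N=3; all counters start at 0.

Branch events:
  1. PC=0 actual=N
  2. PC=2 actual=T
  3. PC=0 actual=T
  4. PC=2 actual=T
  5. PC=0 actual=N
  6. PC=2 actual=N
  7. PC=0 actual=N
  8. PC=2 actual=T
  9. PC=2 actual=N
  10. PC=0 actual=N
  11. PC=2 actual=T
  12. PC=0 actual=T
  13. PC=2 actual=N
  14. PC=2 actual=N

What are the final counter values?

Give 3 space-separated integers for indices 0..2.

Answer: 1 0 0

Derivation:
Ev 1: PC=0 idx=0 pred=N actual=N -> ctr[0]=0
Ev 2: PC=2 idx=2 pred=N actual=T -> ctr[2]=1
Ev 3: PC=0 idx=0 pred=N actual=T -> ctr[0]=1
Ev 4: PC=2 idx=2 pred=N actual=T -> ctr[2]=2
Ev 5: PC=0 idx=0 pred=N actual=N -> ctr[0]=0
Ev 6: PC=2 idx=2 pred=T actual=N -> ctr[2]=1
Ev 7: PC=0 idx=0 pred=N actual=N -> ctr[0]=0
Ev 8: PC=2 idx=2 pred=N actual=T -> ctr[2]=2
Ev 9: PC=2 idx=2 pred=T actual=N -> ctr[2]=1
Ev 10: PC=0 idx=0 pred=N actual=N -> ctr[0]=0
Ev 11: PC=2 idx=2 pred=N actual=T -> ctr[2]=2
Ev 12: PC=0 idx=0 pred=N actual=T -> ctr[0]=1
Ev 13: PC=2 idx=2 pred=T actual=N -> ctr[2]=1
Ev 14: PC=2 idx=2 pred=N actual=N -> ctr[2]=0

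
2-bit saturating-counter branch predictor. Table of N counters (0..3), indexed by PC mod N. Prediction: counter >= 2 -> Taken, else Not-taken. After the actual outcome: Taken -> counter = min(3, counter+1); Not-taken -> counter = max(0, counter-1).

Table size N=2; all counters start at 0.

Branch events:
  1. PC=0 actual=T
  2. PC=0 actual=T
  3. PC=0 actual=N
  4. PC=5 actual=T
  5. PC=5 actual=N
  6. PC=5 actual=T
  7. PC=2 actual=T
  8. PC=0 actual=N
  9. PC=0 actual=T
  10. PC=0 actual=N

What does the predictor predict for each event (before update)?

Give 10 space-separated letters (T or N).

Ev 1: PC=0 idx=0 pred=N actual=T -> ctr[0]=1
Ev 2: PC=0 idx=0 pred=N actual=T -> ctr[0]=2
Ev 3: PC=0 idx=0 pred=T actual=N -> ctr[0]=1
Ev 4: PC=5 idx=1 pred=N actual=T -> ctr[1]=1
Ev 5: PC=5 idx=1 pred=N actual=N -> ctr[1]=0
Ev 6: PC=5 idx=1 pred=N actual=T -> ctr[1]=1
Ev 7: PC=2 idx=0 pred=N actual=T -> ctr[0]=2
Ev 8: PC=0 idx=0 pred=T actual=N -> ctr[0]=1
Ev 9: PC=0 idx=0 pred=N actual=T -> ctr[0]=2
Ev 10: PC=0 idx=0 pred=T actual=N -> ctr[0]=1

Answer: N N T N N N N T N T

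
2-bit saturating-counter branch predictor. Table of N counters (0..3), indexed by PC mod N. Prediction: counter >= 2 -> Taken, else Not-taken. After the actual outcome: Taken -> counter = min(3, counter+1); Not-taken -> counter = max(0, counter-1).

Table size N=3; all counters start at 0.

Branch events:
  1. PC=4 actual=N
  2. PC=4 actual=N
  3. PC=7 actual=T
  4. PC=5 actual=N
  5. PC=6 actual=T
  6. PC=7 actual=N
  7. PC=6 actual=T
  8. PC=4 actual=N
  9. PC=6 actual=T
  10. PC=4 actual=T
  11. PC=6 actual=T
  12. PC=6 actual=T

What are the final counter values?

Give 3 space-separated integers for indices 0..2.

Ev 1: PC=4 idx=1 pred=N actual=N -> ctr[1]=0
Ev 2: PC=4 idx=1 pred=N actual=N -> ctr[1]=0
Ev 3: PC=7 idx=1 pred=N actual=T -> ctr[1]=1
Ev 4: PC=5 idx=2 pred=N actual=N -> ctr[2]=0
Ev 5: PC=6 idx=0 pred=N actual=T -> ctr[0]=1
Ev 6: PC=7 idx=1 pred=N actual=N -> ctr[1]=0
Ev 7: PC=6 idx=0 pred=N actual=T -> ctr[0]=2
Ev 8: PC=4 idx=1 pred=N actual=N -> ctr[1]=0
Ev 9: PC=6 idx=0 pred=T actual=T -> ctr[0]=3
Ev 10: PC=4 idx=1 pred=N actual=T -> ctr[1]=1
Ev 11: PC=6 idx=0 pred=T actual=T -> ctr[0]=3
Ev 12: PC=6 idx=0 pred=T actual=T -> ctr[0]=3

Answer: 3 1 0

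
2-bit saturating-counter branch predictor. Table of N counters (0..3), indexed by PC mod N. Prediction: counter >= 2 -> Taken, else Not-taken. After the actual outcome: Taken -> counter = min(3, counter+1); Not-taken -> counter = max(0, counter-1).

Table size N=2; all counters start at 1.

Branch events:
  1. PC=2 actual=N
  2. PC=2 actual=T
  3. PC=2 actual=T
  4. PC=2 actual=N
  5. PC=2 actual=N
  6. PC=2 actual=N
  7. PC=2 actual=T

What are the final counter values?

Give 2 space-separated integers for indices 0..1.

Ev 1: PC=2 idx=0 pred=N actual=N -> ctr[0]=0
Ev 2: PC=2 idx=0 pred=N actual=T -> ctr[0]=1
Ev 3: PC=2 idx=0 pred=N actual=T -> ctr[0]=2
Ev 4: PC=2 idx=0 pred=T actual=N -> ctr[0]=1
Ev 5: PC=2 idx=0 pred=N actual=N -> ctr[0]=0
Ev 6: PC=2 idx=0 pred=N actual=N -> ctr[0]=0
Ev 7: PC=2 idx=0 pred=N actual=T -> ctr[0]=1

Answer: 1 1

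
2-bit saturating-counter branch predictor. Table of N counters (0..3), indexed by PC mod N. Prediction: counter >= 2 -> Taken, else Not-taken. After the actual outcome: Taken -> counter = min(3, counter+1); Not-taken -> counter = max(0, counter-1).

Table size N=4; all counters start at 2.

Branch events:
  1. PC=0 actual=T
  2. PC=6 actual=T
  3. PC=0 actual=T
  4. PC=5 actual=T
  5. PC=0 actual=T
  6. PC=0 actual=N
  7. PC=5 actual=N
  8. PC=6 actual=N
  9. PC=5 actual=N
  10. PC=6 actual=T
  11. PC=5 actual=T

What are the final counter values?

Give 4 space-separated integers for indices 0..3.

Ev 1: PC=0 idx=0 pred=T actual=T -> ctr[0]=3
Ev 2: PC=6 idx=2 pred=T actual=T -> ctr[2]=3
Ev 3: PC=0 idx=0 pred=T actual=T -> ctr[0]=3
Ev 4: PC=5 idx=1 pred=T actual=T -> ctr[1]=3
Ev 5: PC=0 idx=0 pred=T actual=T -> ctr[0]=3
Ev 6: PC=0 idx=0 pred=T actual=N -> ctr[0]=2
Ev 7: PC=5 idx=1 pred=T actual=N -> ctr[1]=2
Ev 8: PC=6 idx=2 pred=T actual=N -> ctr[2]=2
Ev 9: PC=5 idx=1 pred=T actual=N -> ctr[1]=1
Ev 10: PC=6 idx=2 pred=T actual=T -> ctr[2]=3
Ev 11: PC=5 idx=1 pred=N actual=T -> ctr[1]=2

Answer: 2 2 3 2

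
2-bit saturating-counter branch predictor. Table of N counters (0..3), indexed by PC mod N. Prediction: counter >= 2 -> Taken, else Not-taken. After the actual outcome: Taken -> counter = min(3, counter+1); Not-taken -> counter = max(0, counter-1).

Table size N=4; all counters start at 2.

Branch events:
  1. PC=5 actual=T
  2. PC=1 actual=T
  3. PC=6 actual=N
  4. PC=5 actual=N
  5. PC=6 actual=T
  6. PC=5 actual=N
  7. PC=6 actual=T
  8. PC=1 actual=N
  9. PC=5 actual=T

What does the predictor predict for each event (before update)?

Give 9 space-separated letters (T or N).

Answer: T T T T N T T N N

Derivation:
Ev 1: PC=5 idx=1 pred=T actual=T -> ctr[1]=3
Ev 2: PC=1 idx=1 pred=T actual=T -> ctr[1]=3
Ev 3: PC=6 idx=2 pred=T actual=N -> ctr[2]=1
Ev 4: PC=5 idx=1 pred=T actual=N -> ctr[1]=2
Ev 5: PC=6 idx=2 pred=N actual=T -> ctr[2]=2
Ev 6: PC=5 idx=1 pred=T actual=N -> ctr[1]=1
Ev 7: PC=6 idx=2 pred=T actual=T -> ctr[2]=3
Ev 8: PC=1 idx=1 pred=N actual=N -> ctr[1]=0
Ev 9: PC=5 idx=1 pred=N actual=T -> ctr[1]=1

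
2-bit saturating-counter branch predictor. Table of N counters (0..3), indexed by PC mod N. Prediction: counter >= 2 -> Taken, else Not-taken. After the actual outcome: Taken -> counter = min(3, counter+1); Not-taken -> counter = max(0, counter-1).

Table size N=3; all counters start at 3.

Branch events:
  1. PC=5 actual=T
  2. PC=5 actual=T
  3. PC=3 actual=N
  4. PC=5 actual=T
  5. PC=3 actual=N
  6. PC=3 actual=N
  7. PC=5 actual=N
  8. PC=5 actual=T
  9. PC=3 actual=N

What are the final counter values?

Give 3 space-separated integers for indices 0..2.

Ev 1: PC=5 idx=2 pred=T actual=T -> ctr[2]=3
Ev 2: PC=5 idx=2 pred=T actual=T -> ctr[2]=3
Ev 3: PC=3 idx=0 pred=T actual=N -> ctr[0]=2
Ev 4: PC=5 idx=2 pred=T actual=T -> ctr[2]=3
Ev 5: PC=3 idx=0 pred=T actual=N -> ctr[0]=1
Ev 6: PC=3 idx=0 pred=N actual=N -> ctr[0]=0
Ev 7: PC=5 idx=2 pred=T actual=N -> ctr[2]=2
Ev 8: PC=5 idx=2 pred=T actual=T -> ctr[2]=3
Ev 9: PC=3 idx=0 pred=N actual=N -> ctr[0]=0

Answer: 0 3 3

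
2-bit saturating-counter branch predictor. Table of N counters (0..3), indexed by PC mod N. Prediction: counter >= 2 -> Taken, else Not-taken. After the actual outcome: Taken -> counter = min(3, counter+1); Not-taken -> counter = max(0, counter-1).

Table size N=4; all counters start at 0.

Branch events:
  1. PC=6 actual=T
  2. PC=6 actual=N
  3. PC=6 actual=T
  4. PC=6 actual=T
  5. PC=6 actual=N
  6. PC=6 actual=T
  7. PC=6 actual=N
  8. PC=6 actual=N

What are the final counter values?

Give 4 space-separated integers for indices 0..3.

Ev 1: PC=6 idx=2 pred=N actual=T -> ctr[2]=1
Ev 2: PC=6 idx=2 pred=N actual=N -> ctr[2]=0
Ev 3: PC=6 idx=2 pred=N actual=T -> ctr[2]=1
Ev 4: PC=6 idx=2 pred=N actual=T -> ctr[2]=2
Ev 5: PC=6 idx=2 pred=T actual=N -> ctr[2]=1
Ev 6: PC=6 idx=2 pred=N actual=T -> ctr[2]=2
Ev 7: PC=6 idx=2 pred=T actual=N -> ctr[2]=1
Ev 8: PC=6 idx=2 pred=N actual=N -> ctr[2]=0

Answer: 0 0 0 0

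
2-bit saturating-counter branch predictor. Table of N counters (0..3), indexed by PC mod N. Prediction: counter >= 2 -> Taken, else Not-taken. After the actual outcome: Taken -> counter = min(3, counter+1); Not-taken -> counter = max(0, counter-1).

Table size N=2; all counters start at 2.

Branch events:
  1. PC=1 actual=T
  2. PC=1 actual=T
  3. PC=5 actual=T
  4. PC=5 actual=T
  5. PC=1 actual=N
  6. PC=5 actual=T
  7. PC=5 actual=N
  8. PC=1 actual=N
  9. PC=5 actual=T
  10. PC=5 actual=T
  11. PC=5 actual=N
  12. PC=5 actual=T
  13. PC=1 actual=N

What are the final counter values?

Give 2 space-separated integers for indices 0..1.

Answer: 2 2

Derivation:
Ev 1: PC=1 idx=1 pred=T actual=T -> ctr[1]=3
Ev 2: PC=1 idx=1 pred=T actual=T -> ctr[1]=3
Ev 3: PC=5 idx=1 pred=T actual=T -> ctr[1]=3
Ev 4: PC=5 idx=1 pred=T actual=T -> ctr[1]=3
Ev 5: PC=1 idx=1 pred=T actual=N -> ctr[1]=2
Ev 6: PC=5 idx=1 pred=T actual=T -> ctr[1]=3
Ev 7: PC=5 idx=1 pred=T actual=N -> ctr[1]=2
Ev 8: PC=1 idx=1 pred=T actual=N -> ctr[1]=1
Ev 9: PC=5 idx=1 pred=N actual=T -> ctr[1]=2
Ev 10: PC=5 idx=1 pred=T actual=T -> ctr[1]=3
Ev 11: PC=5 idx=1 pred=T actual=N -> ctr[1]=2
Ev 12: PC=5 idx=1 pred=T actual=T -> ctr[1]=3
Ev 13: PC=1 idx=1 pred=T actual=N -> ctr[1]=2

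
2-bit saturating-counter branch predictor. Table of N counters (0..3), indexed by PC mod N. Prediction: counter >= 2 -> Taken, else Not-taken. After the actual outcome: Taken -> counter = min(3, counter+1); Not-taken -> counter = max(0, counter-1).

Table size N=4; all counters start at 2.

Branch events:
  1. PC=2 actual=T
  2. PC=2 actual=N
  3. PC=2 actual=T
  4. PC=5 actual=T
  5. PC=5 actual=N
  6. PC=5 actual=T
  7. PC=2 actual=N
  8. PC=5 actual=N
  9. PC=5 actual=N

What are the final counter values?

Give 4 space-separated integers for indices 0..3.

Answer: 2 1 2 2

Derivation:
Ev 1: PC=2 idx=2 pred=T actual=T -> ctr[2]=3
Ev 2: PC=2 idx=2 pred=T actual=N -> ctr[2]=2
Ev 3: PC=2 idx=2 pred=T actual=T -> ctr[2]=3
Ev 4: PC=5 idx=1 pred=T actual=T -> ctr[1]=3
Ev 5: PC=5 idx=1 pred=T actual=N -> ctr[1]=2
Ev 6: PC=5 idx=1 pred=T actual=T -> ctr[1]=3
Ev 7: PC=2 idx=2 pred=T actual=N -> ctr[2]=2
Ev 8: PC=5 idx=1 pred=T actual=N -> ctr[1]=2
Ev 9: PC=5 idx=1 pred=T actual=N -> ctr[1]=1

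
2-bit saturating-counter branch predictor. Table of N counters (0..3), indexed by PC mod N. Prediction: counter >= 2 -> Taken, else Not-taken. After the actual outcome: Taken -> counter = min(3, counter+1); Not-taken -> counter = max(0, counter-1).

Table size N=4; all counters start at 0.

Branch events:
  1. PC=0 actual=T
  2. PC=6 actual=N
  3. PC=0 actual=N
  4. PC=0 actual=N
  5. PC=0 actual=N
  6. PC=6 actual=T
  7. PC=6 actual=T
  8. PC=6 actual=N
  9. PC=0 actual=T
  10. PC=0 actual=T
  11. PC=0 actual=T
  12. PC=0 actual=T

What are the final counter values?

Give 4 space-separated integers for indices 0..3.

Answer: 3 0 1 0

Derivation:
Ev 1: PC=0 idx=0 pred=N actual=T -> ctr[0]=1
Ev 2: PC=6 idx=2 pred=N actual=N -> ctr[2]=0
Ev 3: PC=0 idx=0 pred=N actual=N -> ctr[0]=0
Ev 4: PC=0 idx=0 pred=N actual=N -> ctr[0]=0
Ev 5: PC=0 idx=0 pred=N actual=N -> ctr[0]=0
Ev 6: PC=6 idx=2 pred=N actual=T -> ctr[2]=1
Ev 7: PC=6 idx=2 pred=N actual=T -> ctr[2]=2
Ev 8: PC=6 idx=2 pred=T actual=N -> ctr[2]=1
Ev 9: PC=0 idx=0 pred=N actual=T -> ctr[0]=1
Ev 10: PC=0 idx=0 pred=N actual=T -> ctr[0]=2
Ev 11: PC=0 idx=0 pred=T actual=T -> ctr[0]=3
Ev 12: PC=0 idx=0 pred=T actual=T -> ctr[0]=3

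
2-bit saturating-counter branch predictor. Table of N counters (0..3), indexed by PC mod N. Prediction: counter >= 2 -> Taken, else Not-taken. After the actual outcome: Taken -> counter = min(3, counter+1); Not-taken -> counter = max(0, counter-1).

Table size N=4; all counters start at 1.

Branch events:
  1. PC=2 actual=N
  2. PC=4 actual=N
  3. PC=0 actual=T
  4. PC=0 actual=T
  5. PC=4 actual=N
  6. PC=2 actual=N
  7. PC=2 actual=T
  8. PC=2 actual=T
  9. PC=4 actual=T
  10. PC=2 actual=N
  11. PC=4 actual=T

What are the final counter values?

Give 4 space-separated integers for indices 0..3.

Ev 1: PC=2 idx=2 pred=N actual=N -> ctr[2]=0
Ev 2: PC=4 idx=0 pred=N actual=N -> ctr[0]=0
Ev 3: PC=0 idx=0 pred=N actual=T -> ctr[0]=1
Ev 4: PC=0 idx=0 pred=N actual=T -> ctr[0]=2
Ev 5: PC=4 idx=0 pred=T actual=N -> ctr[0]=1
Ev 6: PC=2 idx=2 pred=N actual=N -> ctr[2]=0
Ev 7: PC=2 idx=2 pred=N actual=T -> ctr[2]=1
Ev 8: PC=2 idx=2 pred=N actual=T -> ctr[2]=2
Ev 9: PC=4 idx=0 pred=N actual=T -> ctr[0]=2
Ev 10: PC=2 idx=2 pred=T actual=N -> ctr[2]=1
Ev 11: PC=4 idx=0 pred=T actual=T -> ctr[0]=3

Answer: 3 1 1 1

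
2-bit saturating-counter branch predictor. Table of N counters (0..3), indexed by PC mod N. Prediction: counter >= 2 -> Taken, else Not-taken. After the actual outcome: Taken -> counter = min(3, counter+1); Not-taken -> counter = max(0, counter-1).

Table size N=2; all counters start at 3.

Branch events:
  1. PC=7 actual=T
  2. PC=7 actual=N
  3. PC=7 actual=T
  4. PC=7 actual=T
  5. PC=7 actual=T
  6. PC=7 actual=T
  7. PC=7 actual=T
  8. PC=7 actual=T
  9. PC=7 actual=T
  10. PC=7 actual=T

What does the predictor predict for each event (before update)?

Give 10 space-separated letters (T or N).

Answer: T T T T T T T T T T

Derivation:
Ev 1: PC=7 idx=1 pred=T actual=T -> ctr[1]=3
Ev 2: PC=7 idx=1 pred=T actual=N -> ctr[1]=2
Ev 3: PC=7 idx=1 pred=T actual=T -> ctr[1]=3
Ev 4: PC=7 idx=1 pred=T actual=T -> ctr[1]=3
Ev 5: PC=7 idx=1 pred=T actual=T -> ctr[1]=3
Ev 6: PC=7 idx=1 pred=T actual=T -> ctr[1]=3
Ev 7: PC=7 idx=1 pred=T actual=T -> ctr[1]=3
Ev 8: PC=7 idx=1 pred=T actual=T -> ctr[1]=3
Ev 9: PC=7 idx=1 pred=T actual=T -> ctr[1]=3
Ev 10: PC=7 idx=1 pred=T actual=T -> ctr[1]=3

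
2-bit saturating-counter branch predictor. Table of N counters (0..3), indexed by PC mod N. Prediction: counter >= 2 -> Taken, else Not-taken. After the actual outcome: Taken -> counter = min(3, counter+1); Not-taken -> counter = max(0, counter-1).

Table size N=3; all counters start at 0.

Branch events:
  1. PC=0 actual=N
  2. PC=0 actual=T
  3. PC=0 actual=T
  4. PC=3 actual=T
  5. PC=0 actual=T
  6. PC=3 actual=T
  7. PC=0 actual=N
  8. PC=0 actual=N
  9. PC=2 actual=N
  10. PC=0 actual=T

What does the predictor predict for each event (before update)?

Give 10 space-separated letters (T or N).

Ev 1: PC=0 idx=0 pred=N actual=N -> ctr[0]=0
Ev 2: PC=0 idx=0 pred=N actual=T -> ctr[0]=1
Ev 3: PC=0 idx=0 pred=N actual=T -> ctr[0]=2
Ev 4: PC=3 idx=0 pred=T actual=T -> ctr[0]=3
Ev 5: PC=0 idx=0 pred=T actual=T -> ctr[0]=3
Ev 6: PC=3 idx=0 pred=T actual=T -> ctr[0]=3
Ev 7: PC=0 idx=0 pred=T actual=N -> ctr[0]=2
Ev 8: PC=0 idx=0 pred=T actual=N -> ctr[0]=1
Ev 9: PC=2 idx=2 pred=N actual=N -> ctr[2]=0
Ev 10: PC=0 idx=0 pred=N actual=T -> ctr[0]=2

Answer: N N N T T T T T N N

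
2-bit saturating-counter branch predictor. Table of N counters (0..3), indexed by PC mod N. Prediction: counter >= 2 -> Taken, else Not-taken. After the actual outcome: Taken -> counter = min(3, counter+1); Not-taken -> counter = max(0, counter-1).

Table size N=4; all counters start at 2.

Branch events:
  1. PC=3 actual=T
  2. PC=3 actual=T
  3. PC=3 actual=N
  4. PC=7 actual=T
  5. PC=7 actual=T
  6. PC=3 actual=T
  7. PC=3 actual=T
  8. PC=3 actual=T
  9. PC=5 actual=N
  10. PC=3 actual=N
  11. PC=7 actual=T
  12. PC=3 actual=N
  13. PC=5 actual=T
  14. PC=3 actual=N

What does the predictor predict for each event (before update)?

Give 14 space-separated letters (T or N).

Answer: T T T T T T T T T T T T N T

Derivation:
Ev 1: PC=3 idx=3 pred=T actual=T -> ctr[3]=3
Ev 2: PC=3 idx=3 pred=T actual=T -> ctr[3]=3
Ev 3: PC=3 idx=3 pred=T actual=N -> ctr[3]=2
Ev 4: PC=7 idx=3 pred=T actual=T -> ctr[3]=3
Ev 5: PC=7 idx=3 pred=T actual=T -> ctr[3]=3
Ev 6: PC=3 idx=3 pred=T actual=T -> ctr[3]=3
Ev 7: PC=3 idx=3 pred=T actual=T -> ctr[3]=3
Ev 8: PC=3 idx=3 pred=T actual=T -> ctr[3]=3
Ev 9: PC=5 idx=1 pred=T actual=N -> ctr[1]=1
Ev 10: PC=3 idx=3 pred=T actual=N -> ctr[3]=2
Ev 11: PC=7 idx=3 pred=T actual=T -> ctr[3]=3
Ev 12: PC=3 idx=3 pred=T actual=N -> ctr[3]=2
Ev 13: PC=5 idx=1 pred=N actual=T -> ctr[1]=2
Ev 14: PC=3 idx=3 pred=T actual=N -> ctr[3]=1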